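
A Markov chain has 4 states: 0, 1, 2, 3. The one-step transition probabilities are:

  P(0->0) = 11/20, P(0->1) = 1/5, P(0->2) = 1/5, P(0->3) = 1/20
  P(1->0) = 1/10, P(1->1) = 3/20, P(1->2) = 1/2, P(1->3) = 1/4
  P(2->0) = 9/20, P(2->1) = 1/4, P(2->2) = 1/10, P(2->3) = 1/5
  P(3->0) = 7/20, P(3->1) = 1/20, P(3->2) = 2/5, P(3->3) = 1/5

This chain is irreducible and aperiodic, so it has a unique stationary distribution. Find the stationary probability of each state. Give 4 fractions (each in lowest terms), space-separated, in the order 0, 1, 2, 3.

Answer: 1611/3901 709/3901 1007/3901 574/3901

Derivation:
The stationary distribution satisfies pi = pi * P, i.e.:
  pi_0 = 11/20*pi_0 + 1/10*pi_1 + 9/20*pi_2 + 7/20*pi_3
  pi_1 = 1/5*pi_0 + 3/20*pi_1 + 1/4*pi_2 + 1/20*pi_3
  pi_2 = 1/5*pi_0 + 1/2*pi_1 + 1/10*pi_2 + 2/5*pi_3
  pi_3 = 1/20*pi_0 + 1/4*pi_1 + 1/5*pi_2 + 1/5*pi_3
with normalization: pi_0 + pi_1 + pi_2 + pi_3 = 1.

Using the first 3 balance equations plus normalization, the linear system A*pi = b is:
  [-9/20, 1/10, 9/20, 7/20] . pi = 0
  [1/5, -17/20, 1/4, 1/20] . pi = 0
  [1/5, 1/2, -9/10, 2/5] . pi = 0
  [1, 1, 1, 1] . pi = 1

Solving yields:
  pi_0 = 1611/3901
  pi_1 = 709/3901
  pi_2 = 1007/3901
  pi_3 = 574/3901

Verification (pi * P):
  1611/3901*11/20 + 709/3901*1/10 + 1007/3901*9/20 + 574/3901*7/20 = 1611/3901 = pi_0  (ok)
  1611/3901*1/5 + 709/3901*3/20 + 1007/3901*1/4 + 574/3901*1/20 = 709/3901 = pi_1  (ok)
  1611/3901*1/5 + 709/3901*1/2 + 1007/3901*1/10 + 574/3901*2/5 = 1007/3901 = pi_2  (ok)
  1611/3901*1/20 + 709/3901*1/4 + 1007/3901*1/5 + 574/3901*1/5 = 574/3901 = pi_3  (ok)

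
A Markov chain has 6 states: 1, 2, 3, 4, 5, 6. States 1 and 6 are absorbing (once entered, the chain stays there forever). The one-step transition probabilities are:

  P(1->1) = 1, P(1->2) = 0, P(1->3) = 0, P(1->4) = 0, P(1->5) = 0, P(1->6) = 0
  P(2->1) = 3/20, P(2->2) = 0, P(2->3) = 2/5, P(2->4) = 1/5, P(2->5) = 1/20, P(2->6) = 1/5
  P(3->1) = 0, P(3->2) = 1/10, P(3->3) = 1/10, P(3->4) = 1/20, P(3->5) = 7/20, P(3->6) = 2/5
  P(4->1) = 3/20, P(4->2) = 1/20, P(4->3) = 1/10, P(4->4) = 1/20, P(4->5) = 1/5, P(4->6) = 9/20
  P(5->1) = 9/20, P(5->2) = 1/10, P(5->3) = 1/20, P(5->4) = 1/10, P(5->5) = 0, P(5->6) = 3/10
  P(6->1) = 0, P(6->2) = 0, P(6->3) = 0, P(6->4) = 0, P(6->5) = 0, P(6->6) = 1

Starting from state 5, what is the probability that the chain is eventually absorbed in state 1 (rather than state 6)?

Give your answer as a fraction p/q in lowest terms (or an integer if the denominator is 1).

Answer: 62517/118189

Derivation:
Let a_i = P(absorbed in 1 | start in state i).
Boundary conditions: a_1 = 1, a_6 = 0.
For each transient state i, a_i = sum_j P(i->j) * a_j:
  a_2 = 3/20*a_1 + 0*a_2 + 2/5*a_3 + 1/5*a_4 + 1/20*a_5 + 1/5*a_6
  a_3 = 0*a_1 + 1/10*a_2 + 1/10*a_3 + 1/20*a_4 + 7/20*a_5 + 2/5*a_6
  a_4 = 3/20*a_1 + 1/20*a_2 + 1/10*a_3 + 1/20*a_4 + 1/5*a_5 + 9/20*a_6
  a_5 = 9/20*a_1 + 1/10*a_2 + 1/20*a_3 + 1/10*a_4 + 0*a_5 + 3/10*a_6

Substituting a_1 = 1 and a_6 = 0, rearrange to (I - Q) a = r where r[i] = P(i -> 1):
  [1, -2/5, -1/5, -1/20] . (a_2, a_3, a_4, a_5) = 3/20
  [-1/10, 9/10, -1/20, -7/20] . (a_2, a_3, a_4, a_5) = 0
  [-1/20, -1/10, 19/20, -1/5] . (a_2, a_3, a_4, a_5) = 3/20
  [-1/10, -1/20, -1/10, 1] . (a_2, a_3, a_4, a_5) = 9/20

Solving yields:
  a_2 = 40656/118189
  a_3 = 30897/118189
  a_4 = 37215/118189
  a_5 = 62517/118189

Starting state is 5, so the absorption probability is a_5 = 62517/118189.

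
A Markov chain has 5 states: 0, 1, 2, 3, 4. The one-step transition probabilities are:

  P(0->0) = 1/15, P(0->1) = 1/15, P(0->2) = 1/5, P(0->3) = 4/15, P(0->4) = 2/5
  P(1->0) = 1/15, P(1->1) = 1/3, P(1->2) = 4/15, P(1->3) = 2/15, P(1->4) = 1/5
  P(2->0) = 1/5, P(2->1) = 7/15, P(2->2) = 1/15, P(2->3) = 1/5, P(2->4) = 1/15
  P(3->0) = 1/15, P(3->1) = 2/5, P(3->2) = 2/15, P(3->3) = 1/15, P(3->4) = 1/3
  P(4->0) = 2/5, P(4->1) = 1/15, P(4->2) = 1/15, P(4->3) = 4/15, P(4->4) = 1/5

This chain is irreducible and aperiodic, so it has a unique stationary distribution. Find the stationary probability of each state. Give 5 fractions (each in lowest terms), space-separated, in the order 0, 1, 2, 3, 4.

The stationary distribution satisfies pi = pi * P, i.e.:
  pi_0 = 1/15*pi_0 + 1/15*pi_1 + 1/5*pi_2 + 1/15*pi_3 + 2/5*pi_4
  pi_1 = 1/15*pi_0 + 1/3*pi_1 + 7/15*pi_2 + 2/5*pi_3 + 1/15*pi_4
  pi_2 = 1/5*pi_0 + 4/15*pi_1 + 1/15*pi_2 + 2/15*pi_3 + 1/15*pi_4
  pi_3 = 4/15*pi_0 + 2/15*pi_1 + 1/5*pi_2 + 1/15*pi_3 + 4/15*pi_4
  pi_4 = 2/5*pi_0 + 1/5*pi_1 + 1/15*pi_2 + 1/3*pi_3 + 1/5*pi_4
with normalization: pi_0 + pi_1 + pi_2 + pi_3 + pi_4 = 1.

Using the first 4 balance equations plus normalization, the linear system A*pi = b is:
  [-14/15, 1/15, 1/5, 1/15, 2/5] . pi = 0
  [1/15, -2/3, 7/15, 2/5, 1/15] . pi = 0
  [1/5, 4/15, -14/15, 2/15, 1/15] . pi = 0
  [4/15, 2/15, 1/5, -14/15, 4/15] . pi = 0
  [1, 1, 1, 1, 1] . pi = 1

Solving yields:
  pi_0 = 1627/9788
  pi_1 = 2529/9788
  pi_2 = 374/2447
  pi_3 = 1811/9788
  pi_4 = 2325/9788

Verification (pi * P):
  1627/9788*1/15 + 2529/9788*1/15 + 374/2447*1/5 + 1811/9788*1/15 + 2325/9788*2/5 = 1627/9788 = pi_0  (ok)
  1627/9788*1/15 + 2529/9788*1/3 + 374/2447*7/15 + 1811/9788*2/5 + 2325/9788*1/15 = 2529/9788 = pi_1  (ok)
  1627/9788*1/5 + 2529/9788*4/15 + 374/2447*1/15 + 1811/9788*2/15 + 2325/9788*1/15 = 374/2447 = pi_2  (ok)
  1627/9788*4/15 + 2529/9788*2/15 + 374/2447*1/5 + 1811/9788*1/15 + 2325/9788*4/15 = 1811/9788 = pi_3  (ok)
  1627/9788*2/5 + 2529/9788*1/5 + 374/2447*1/15 + 1811/9788*1/3 + 2325/9788*1/5 = 2325/9788 = pi_4  (ok)

Answer: 1627/9788 2529/9788 374/2447 1811/9788 2325/9788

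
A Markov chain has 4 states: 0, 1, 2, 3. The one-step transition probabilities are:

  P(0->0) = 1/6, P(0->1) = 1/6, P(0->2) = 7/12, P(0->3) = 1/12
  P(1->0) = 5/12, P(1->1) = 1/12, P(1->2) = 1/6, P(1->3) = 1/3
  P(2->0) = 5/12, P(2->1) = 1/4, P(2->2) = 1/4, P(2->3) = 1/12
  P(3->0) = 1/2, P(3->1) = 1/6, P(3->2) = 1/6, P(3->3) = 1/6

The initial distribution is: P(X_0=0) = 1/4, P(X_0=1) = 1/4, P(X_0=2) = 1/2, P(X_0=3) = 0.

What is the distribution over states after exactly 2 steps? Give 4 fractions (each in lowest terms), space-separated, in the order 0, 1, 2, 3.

Propagating the distribution step by step (d_{t+1} = d_t * P):
d_0 = (0=1/4, 1=1/4, 2=1/2, 3=0)
  d_1[0] = 1/4*1/6 + 1/4*5/12 + 1/2*5/12 + 0*1/2 = 17/48
  d_1[1] = 1/4*1/6 + 1/4*1/12 + 1/2*1/4 + 0*1/6 = 3/16
  d_1[2] = 1/4*7/12 + 1/4*1/6 + 1/2*1/4 + 0*1/6 = 5/16
  d_1[3] = 1/4*1/12 + 1/4*1/3 + 1/2*1/12 + 0*1/6 = 7/48
d_1 = (0=17/48, 1=3/16, 2=5/16, 3=7/48)
  d_2[0] = 17/48*1/6 + 3/16*5/12 + 5/16*5/12 + 7/48*1/2 = 49/144
  d_2[1] = 17/48*1/6 + 3/16*1/12 + 5/16*1/4 + 7/48*1/6 = 17/96
  d_2[2] = 17/48*7/12 + 3/16*1/6 + 5/16*1/4 + 7/48*1/6 = 49/144
  d_2[3] = 17/48*1/12 + 3/16*1/3 + 5/16*1/12 + 7/48*1/6 = 41/288
d_2 = (0=49/144, 1=17/96, 2=49/144, 3=41/288)

Answer: 49/144 17/96 49/144 41/288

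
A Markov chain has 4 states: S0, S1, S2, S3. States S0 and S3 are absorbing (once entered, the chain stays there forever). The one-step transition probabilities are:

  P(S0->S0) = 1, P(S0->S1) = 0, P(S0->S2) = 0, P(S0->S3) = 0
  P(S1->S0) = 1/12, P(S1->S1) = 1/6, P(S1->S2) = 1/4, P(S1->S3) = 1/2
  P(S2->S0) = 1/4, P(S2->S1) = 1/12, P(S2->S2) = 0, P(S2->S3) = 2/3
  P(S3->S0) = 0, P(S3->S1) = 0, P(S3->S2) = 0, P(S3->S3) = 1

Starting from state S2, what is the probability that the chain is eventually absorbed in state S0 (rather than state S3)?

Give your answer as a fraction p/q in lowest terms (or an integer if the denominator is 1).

Let a_i = P(absorbed in S0 | start in state i).
Boundary conditions: a_S0 = 1, a_S3 = 0.
For each transient state i, a_i = sum_j P(i->j) * a_j:
  a_S1 = 1/12*a_S0 + 1/6*a_S1 + 1/4*a_S2 + 1/2*a_S3
  a_S2 = 1/4*a_S0 + 1/12*a_S1 + 0*a_S2 + 2/3*a_S3

Substituting a_S0 = 1 and a_S3 = 0, rearrange to (I - Q) a = r where r[i] = P(i -> S0):
  [5/6, -1/4] . (a_S1, a_S2) = 1/12
  [-1/12, 1] . (a_S1, a_S2) = 1/4

Solving yields:
  a_S1 = 7/39
  a_S2 = 31/117

Starting state is S2, so the absorption probability is a_S2 = 31/117.

Answer: 31/117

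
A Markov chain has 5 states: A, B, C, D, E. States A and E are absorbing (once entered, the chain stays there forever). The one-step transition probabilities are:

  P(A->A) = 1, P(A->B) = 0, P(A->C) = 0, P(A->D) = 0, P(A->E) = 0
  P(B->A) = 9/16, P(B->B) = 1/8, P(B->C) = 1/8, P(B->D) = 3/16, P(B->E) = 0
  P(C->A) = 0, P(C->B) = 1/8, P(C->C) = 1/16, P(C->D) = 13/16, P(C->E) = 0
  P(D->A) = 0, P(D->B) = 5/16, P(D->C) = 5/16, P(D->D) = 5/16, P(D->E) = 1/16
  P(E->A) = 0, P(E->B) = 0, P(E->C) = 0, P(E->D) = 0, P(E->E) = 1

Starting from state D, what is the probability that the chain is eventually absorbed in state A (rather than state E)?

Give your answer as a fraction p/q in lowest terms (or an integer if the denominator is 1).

Answer: 765/971

Derivation:
Let a_i = P(absorbed in A | start in state i).
Boundary conditions: a_A = 1, a_E = 0.
For each transient state i, a_i = sum_j P(i->j) * a_j:
  a_B = 9/16*a_A + 1/8*a_B + 1/8*a_C + 3/16*a_D + 0*a_E
  a_C = 0*a_A + 1/8*a_B + 1/16*a_C + 13/16*a_D + 0*a_E
  a_D = 0*a_A + 5/16*a_B + 5/16*a_C + 5/16*a_D + 1/16*a_E

Substituting a_A = 1 and a_E = 0, rearrange to (I - Q) a = r where r[i] = P(i -> A):
  [7/8, -1/8, -3/16] . (a_B, a_C, a_D) = 9/16
  [-1/8, 15/16, -13/16] . (a_B, a_C, a_D) = 0
  [-5/16, -5/16, 11/16] . (a_B, a_C, a_D) = 0

Solving yields:
  a_B = 900/971
  a_C = 783/971
  a_D = 765/971

Starting state is D, so the absorption probability is a_D = 765/971.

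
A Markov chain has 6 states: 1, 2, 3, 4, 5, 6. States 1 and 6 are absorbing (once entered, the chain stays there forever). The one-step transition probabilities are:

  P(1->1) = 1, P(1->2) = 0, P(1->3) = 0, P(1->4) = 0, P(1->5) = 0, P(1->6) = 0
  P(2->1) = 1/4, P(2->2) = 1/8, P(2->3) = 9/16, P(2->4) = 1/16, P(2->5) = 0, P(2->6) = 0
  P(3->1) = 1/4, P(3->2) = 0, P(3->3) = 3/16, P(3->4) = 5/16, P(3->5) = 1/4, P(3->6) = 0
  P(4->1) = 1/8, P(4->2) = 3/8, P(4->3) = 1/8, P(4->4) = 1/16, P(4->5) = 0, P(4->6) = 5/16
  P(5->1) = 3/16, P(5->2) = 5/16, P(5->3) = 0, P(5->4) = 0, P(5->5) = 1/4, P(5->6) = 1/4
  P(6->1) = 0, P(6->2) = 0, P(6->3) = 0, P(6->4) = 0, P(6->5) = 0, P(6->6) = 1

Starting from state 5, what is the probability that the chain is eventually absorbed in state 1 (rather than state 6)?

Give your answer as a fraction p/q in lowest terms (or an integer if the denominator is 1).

Let a_i = P(absorbed in 1 | start in state i).
Boundary conditions: a_1 = 1, a_6 = 0.
For each transient state i, a_i = sum_j P(i->j) * a_j:
  a_2 = 1/4*a_1 + 1/8*a_2 + 9/16*a_3 + 1/16*a_4 + 0*a_5 + 0*a_6
  a_3 = 1/4*a_1 + 0*a_2 + 3/16*a_3 + 5/16*a_4 + 1/4*a_5 + 0*a_6
  a_4 = 1/8*a_1 + 3/8*a_2 + 1/8*a_3 + 1/16*a_4 + 0*a_5 + 5/16*a_6
  a_5 = 3/16*a_1 + 5/16*a_2 + 0*a_3 + 0*a_4 + 1/4*a_5 + 1/4*a_6

Substituting a_1 = 1 and a_6 = 0, rearrange to (I - Q) a = r where r[i] = P(i -> 1):
  [7/8, -9/16, -1/16, 0] . (a_2, a_3, a_4, a_5) = 1/4
  [0, 13/16, -5/16, -1/4] . (a_2, a_3, a_4, a_5) = 1/4
  [-3/8, -1/8, 15/16, 0] . (a_2, a_3, a_4, a_5) = 1/8
  [-5/16, 0, 0, 3/4] . (a_2, a_3, a_4, a_5) = 3/16

Solving yields:
  a_2 = 4623/6041
  a_3 = 4150/6041
  a_4 = 3208/6041
  a_5 = 6873/12082

Starting state is 5, so the absorption probability is a_5 = 6873/12082.

Answer: 6873/12082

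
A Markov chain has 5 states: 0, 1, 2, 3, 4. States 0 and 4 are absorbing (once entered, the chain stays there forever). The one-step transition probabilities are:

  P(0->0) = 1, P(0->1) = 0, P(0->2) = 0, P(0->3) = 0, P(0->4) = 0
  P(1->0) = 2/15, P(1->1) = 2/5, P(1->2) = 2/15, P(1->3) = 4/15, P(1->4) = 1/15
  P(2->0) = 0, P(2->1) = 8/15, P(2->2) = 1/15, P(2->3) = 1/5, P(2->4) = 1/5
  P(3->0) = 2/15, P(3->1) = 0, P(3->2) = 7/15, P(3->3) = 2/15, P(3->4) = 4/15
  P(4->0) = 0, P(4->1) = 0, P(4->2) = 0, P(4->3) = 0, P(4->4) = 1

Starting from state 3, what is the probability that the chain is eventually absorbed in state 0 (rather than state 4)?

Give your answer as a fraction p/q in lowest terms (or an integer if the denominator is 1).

Answer: 332/1017

Derivation:
Let a_i = P(absorbed in 0 | start in state i).
Boundary conditions: a_0 = 1, a_4 = 0.
For each transient state i, a_i = sum_j P(i->j) * a_j:
  a_1 = 2/15*a_0 + 2/5*a_1 + 2/15*a_2 + 4/15*a_3 + 1/15*a_4
  a_2 = 0*a_0 + 8/15*a_1 + 1/15*a_2 + 1/5*a_3 + 1/5*a_4
  a_3 = 2/15*a_0 + 0*a_1 + 7/15*a_2 + 2/15*a_3 + 4/15*a_4

Substituting a_0 = 1 and a_4 = 0, rearrange to (I - Q) a = r where r[i] = P(i -> 0):
  [3/5, -2/15, -4/15] . (a_1, a_2, a_3) = 2/15
  [-8/15, 14/15, -1/5] . (a_1, a_2, a_3) = 0
  [0, -7/15, 13/15] . (a_1, a_2, a_3) = 2/15

Solving yields:
  a_1 = 446/1017
  a_2 = 326/1017
  a_3 = 332/1017

Starting state is 3, so the absorption probability is a_3 = 332/1017.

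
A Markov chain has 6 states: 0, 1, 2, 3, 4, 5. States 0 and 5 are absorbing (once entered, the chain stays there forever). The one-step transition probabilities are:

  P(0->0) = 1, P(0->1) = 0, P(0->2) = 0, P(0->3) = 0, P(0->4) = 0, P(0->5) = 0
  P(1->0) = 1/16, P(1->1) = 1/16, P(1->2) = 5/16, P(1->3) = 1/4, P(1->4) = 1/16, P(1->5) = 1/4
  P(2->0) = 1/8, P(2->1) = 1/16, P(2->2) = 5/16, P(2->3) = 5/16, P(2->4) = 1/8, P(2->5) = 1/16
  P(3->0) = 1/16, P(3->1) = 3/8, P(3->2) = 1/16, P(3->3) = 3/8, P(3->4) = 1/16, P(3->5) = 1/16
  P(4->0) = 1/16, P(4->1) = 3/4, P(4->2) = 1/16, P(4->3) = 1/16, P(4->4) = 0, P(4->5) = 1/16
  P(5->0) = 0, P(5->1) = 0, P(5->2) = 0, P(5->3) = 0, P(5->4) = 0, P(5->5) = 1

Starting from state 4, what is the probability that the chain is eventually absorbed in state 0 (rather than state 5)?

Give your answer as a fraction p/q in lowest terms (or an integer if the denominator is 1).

Let a_i = P(absorbed in 0 | start in state i).
Boundary conditions: a_0 = 1, a_5 = 0.
For each transient state i, a_i = sum_j P(i->j) * a_j:
  a_1 = 1/16*a_0 + 1/16*a_1 + 5/16*a_2 + 1/4*a_3 + 1/16*a_4 + 1/4*a_5
  a_2 = 1/8*a_0 + 1/16*a_1 + 5/16*a_2 + 5/16*a_3 + 1/8*a_4 + 1/16*a_5
  a_3 = 1/16*a_0 + 3/8*a_1 + 1/16*a_2 + 3/8*a_3 + 1/16*a_4 + 1/16*a_5
  a_4 = 1/16*a_0 + 3/4*a_1 + 1/16*a_2 + 1/16*a_3 + 0*a_4 + 1/16*a_5

Substituting a_0 = 1 and a_5 = 0, rearrange to (I - Q) a = r where r[i] = P(i -> 0):
  [15/16, -5/16, -1/4, -1/16] . (a_1, a_2, a_3, a_4) = 1/16
  [-1/16, 11/16, -5/16, -1/8] . (a_1, a_2, a_3, a_4) = 1/8
  [-3/8, -1/16, 5/8, -1/16] . (a_1, a_2, a_3, a_4) = 1/16
  [-3/4, -1/16, -1/16, 1] . (a_1, a_2, a_3, a_4) = 1/16

Solving yields:
  a_1 = 2397/6820
  a_2 = 6307/13640
  a_3 = 5389/13640
  a_4 = 5179/13640

Starting state is 4, so the absorption probability is a_4 = 5179/13640.

Answer: 5179/13640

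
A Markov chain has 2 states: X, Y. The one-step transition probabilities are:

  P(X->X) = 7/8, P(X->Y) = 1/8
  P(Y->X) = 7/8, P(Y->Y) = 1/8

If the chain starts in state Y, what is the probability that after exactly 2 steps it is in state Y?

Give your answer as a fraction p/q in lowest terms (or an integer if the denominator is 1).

Answer: 1/8

Derivation:
Computing P^2 by repeated multiplication:
P^1 =
  X: [7/8, 1/8]
  Y: [7/8, 1/8]
P^2 =
  X: [7/8, 1/8]
  Y: [7/8, 1/8]

(P^2)[Y -> Y] = 1/8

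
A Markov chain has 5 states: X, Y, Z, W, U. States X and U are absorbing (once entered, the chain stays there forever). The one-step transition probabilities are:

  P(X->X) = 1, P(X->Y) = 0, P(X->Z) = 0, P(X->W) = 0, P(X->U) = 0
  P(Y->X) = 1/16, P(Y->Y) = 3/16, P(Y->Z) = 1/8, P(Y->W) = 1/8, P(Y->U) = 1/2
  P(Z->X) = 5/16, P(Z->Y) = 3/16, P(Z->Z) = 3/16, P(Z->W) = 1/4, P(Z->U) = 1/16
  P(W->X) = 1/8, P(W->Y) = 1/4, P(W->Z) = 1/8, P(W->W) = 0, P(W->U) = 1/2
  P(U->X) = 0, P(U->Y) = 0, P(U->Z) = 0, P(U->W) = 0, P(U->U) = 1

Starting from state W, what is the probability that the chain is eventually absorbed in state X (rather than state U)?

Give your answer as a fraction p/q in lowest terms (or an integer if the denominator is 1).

Let a_i = P(absorbed in X | start in state i).
Boundary conditions: a_X = 1, a_U = 0.
For each transient state i, a_i = sum_j P(i->j) * a_j:
  a_Y = 1/16*a_X + 3/16*a_Y + 1/8*a_Z + 1/8*a_W + 1/2*a_U
  a_Z = 5/16*a_X + 3/16*a_Y + 3/16*a_Z + 1/4*a_W + 1/16*a_U
  a_W = 1/8*a_X + 1/4*a_Y + 1/8*a_Z + 0*a_W + 1/2*a_U

Substituting a_X = 1 and a_U = 0, rearrange to (I - Q) a = r where r[i] = P(i -> X):
  [13/16, -1/8, -1/8] . (a_Y, a_Z, a_W) = 1/16
  [-3/16, 13/16, -1/4] . (a_Y, a_Z, a_W) = 5/16
  [-1/4, -1/8, 1] . (a_Y, a_Z, a_W) = 1/8

Solving yields:
  a_Y = 112/589
  a_Z = 295/589
  a_W = 277/1178

Starting state is W, so the absorption probability is a_W = 277/1178.

Answer: 277/1178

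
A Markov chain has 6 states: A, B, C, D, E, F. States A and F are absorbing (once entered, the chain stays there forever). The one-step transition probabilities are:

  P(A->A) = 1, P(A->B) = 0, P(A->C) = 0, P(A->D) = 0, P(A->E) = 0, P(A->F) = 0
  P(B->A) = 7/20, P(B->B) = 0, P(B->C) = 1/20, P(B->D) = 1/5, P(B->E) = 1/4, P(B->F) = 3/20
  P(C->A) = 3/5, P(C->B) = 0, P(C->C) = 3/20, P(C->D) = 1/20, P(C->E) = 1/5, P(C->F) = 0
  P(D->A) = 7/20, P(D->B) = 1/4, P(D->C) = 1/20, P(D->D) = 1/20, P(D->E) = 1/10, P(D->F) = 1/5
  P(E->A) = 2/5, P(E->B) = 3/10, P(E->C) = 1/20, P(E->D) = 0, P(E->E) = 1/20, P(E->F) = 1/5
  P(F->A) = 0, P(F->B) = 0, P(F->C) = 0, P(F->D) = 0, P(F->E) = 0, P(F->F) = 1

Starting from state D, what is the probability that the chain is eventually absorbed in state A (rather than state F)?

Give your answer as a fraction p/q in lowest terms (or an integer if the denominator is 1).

Answer: 69587/103260

Derivation:
Let a_i = P(absorbed in A | start in state i).
Boundary conditions: a_A = 1, a_F = 0.
For each transient state i, a_i = sum_j P(i->j) * a_j:
  a_B = 7/20*a_A + 0*a_B + 1/20*a_C + 1/5*a_D + 1/4*a_E + 3/20*a_F
  a_C = 3/5*a_A + 0*a_B + 3/20*a_C + 1/20*a_D + 1/5*a_E + 0*a_F
  a_D = 7/20*a_A + 1/4*a_B + 1/20*a_C + 1/20*a_D + 1/10*a_E + 1/5*a_F
  a_E = 2/5*a_A + 3/10*a_B + 1/20*a_C + 0*a_D + 1/20*a_E + 1/5*a_F

Substituting a_A = 1 and a_F = 0, rearrange to (I - Q) a = r where r[i] = P(i -> A):
  [1, -1/20, -1/5, -1/4] . (a_B, a_C, a_D, a_E) = 7/20
  [0, 17/20, -1/20, -1/5] . (a_B, a_C, a_D, a_E) = 3/5
  [-1/4, -1/20, 19/20, -1/10] . (a_B, a_C, a_D, a_E) = 7/20
  [-3/10, -1/20, 0, 19/20] . (a_B, a_C, a_D, a_E) = 2/5

Solving yields:
  a_B = 3629/5163
  a_C = 93767/103260
  a_D = 69587/103260
  a_E = 71333/103260

Starting state is D, so the absorption probability is a_D = 69587/103260.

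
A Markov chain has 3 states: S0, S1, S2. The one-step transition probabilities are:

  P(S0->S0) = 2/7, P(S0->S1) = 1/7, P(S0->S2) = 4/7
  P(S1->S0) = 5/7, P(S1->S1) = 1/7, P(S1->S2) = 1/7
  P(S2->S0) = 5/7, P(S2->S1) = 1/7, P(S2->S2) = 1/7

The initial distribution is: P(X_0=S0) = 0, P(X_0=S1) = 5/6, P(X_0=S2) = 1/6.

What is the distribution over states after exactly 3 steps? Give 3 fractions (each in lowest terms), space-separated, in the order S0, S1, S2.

Propagating the distribution step by step (d_{t+1} = d_t * P):
d_0 = (S0=0, S1=5/6, S2=1/6)
  d_1[S0] = 0*2/7 + 5/6*5/7 + 1/6*5/7 = 5/7
  d_1[S1] = 0*1/7 + 5/6*1/7 + 1/6*1/7 = 1/7
  d_1[S2] = 0*4/7 + 5/6*1/7 + 1/6*1/7 = 1/7
d_1 = (S0=5/7, S1=1/7, S2=1/7)
  d_2[S0] = 5/7*2/7 + 1/7*5/7 + 1/7*5/7 = 20/49
  d_2[S1] = 5/7*1/7 + 1/7*1/7 + 1/7*1/7 = 1/7
  d_2[S2] = 5/7*4/7 + 1/7*1/7 + 1/7*1/7 = 22/49
d_2 = (S0=20/49, S1=1/7, S2=22/49)
  d_3[S0] = 20/49*2/7 + 1/7*5/7 + 22/49*5/7 = 185/343
  d_3[S1] = 20/49*1/7 + 1/7*1/7 + 22/49*1/7 = 1/7
  d_3[S2] = 20/49*4/7 + 1/7*1/7 + 22/49*1/7 = 109/343
d_3 = (S0=185/343, S1=1/7, S2=109/343)

Answer: 185/343 1/7 109/343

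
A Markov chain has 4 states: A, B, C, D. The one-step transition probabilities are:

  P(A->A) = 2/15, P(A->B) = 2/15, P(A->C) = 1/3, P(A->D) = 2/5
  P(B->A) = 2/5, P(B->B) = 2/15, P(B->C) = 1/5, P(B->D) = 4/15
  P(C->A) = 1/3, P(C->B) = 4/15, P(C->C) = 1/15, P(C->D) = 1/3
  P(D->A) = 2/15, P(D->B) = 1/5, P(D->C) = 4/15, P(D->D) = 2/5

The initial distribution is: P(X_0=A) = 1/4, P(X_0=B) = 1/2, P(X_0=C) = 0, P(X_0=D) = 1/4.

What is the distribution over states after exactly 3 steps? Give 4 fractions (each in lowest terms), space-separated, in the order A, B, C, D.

Propagating the distribution step by step (d_{t+1} = d_t * P):
d_0 = (A=1/4, B=1/2, C=0, D=1/4)
  d_1[A] = 1/4*2/15 + 1/2*2/5 + 0*1/3 + 1/4*2/15 = 4/15
  d_1[B] = 1/4*2/15 + 1/2*2/15 + 0*4/15 + 1/4*1/5 = 3/20
  d_1[C] = 1/4*1/3 + 1/2*1/5 + 0*1/15 + 1/4*4/15 = 1/4
  d_1[D] = 1/4*2/5 + 1/2*4/15 + 0*1/3 + 1/4*2/5 = 1/3
d_1 = (A=4/15, B=3/20, C=1/4, D=1/3)
  d_2[A] = 4/15*2/15 + 3/20*2/5 + 1/4*1/3 + 1/3*2/15 = 67/300
  d_2[B] = 4/15*2/15 + 3/20*2/15 + 1/4*4/15 + 1/3*1/5 = 17/90
  d_2[C] = 4/15*1/3 + 3/20*1/5 + 1/4*1/15 + 1/3*4/15 = 101/450
  d_2[D] = 4/15*2/5 + 3/20*4/15 + 1/4*1/3 + 1/3*2/5 = 109/300
d_2 = (A=67/300, B=17/90, C=101/450, D=109/300)
  d_3[A] = 67/300*2/15 + 17/90*2/5 + 101/450*1/3 + 109/300*2/15 = 1543/6750
  d_3[B] = 67/300*2/15 + 17/90*2/15 + 101/450*4/15 + 109/300*1/5 = 2531/13500
  d_3[C] = 67/300*1/3 + 17/90*1/5 + 101/450*1/15 + 109/300*4/15 = 121/540
  d_3[D] = 67/300*2/5 + 17/90*4/15 + 101/450*1/3 + 109/300*2/5 = 2429/6750
d_3 = (A=1543/6750, B=2531/13500, C=121/540, D=2429/6750)

Answer: 1543/6750 2531/13500 121/540 2429/6750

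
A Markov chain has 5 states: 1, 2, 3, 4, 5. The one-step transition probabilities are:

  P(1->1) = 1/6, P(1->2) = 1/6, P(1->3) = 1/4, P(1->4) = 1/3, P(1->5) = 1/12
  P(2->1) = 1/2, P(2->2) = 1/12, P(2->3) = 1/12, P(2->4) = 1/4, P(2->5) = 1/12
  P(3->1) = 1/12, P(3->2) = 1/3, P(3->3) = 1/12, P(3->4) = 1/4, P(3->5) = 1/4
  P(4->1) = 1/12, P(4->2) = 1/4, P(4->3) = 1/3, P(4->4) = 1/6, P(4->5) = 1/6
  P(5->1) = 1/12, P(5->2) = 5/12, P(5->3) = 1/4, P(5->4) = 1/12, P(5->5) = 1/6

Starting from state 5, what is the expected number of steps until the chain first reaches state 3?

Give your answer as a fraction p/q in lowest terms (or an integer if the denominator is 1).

Let h_i = expected steps to first reach 3 from state i.
Boundary: h_3 = 0.
First-step equations for the other states:
  h_1 = 1 + 1/6*h_1 + 1/6*h_2 + 1/4*h_3 + 1/3*h_4 + 1/12*h_5
  h_2 = 1 + 1/2*h_1 + 1/12*h_2 + 1/12*h_3 + 1/4*h_4 + 1/12*h_5
  h_4 = 1 + 1/12*h_1 + 1/4*h_2 + 1/3*h_3 + 1/6*h_4 + 1/6*h_5
  h_5 = 1 + 1/12*h_1 + 5/12*h_2 + 1/4*h_3 + 1/12*h_4 + 1/6*h_5

Substituting h_3 = 0 and rearranging gives the linear system (I - Q) h = 1:
  [5/6, -1/6, -1/3, -1/12] . (h_1, h_2, h_4, h_5) = 1
  [-1/2, 11/12, -1/4, -1/12] . (h_1, h_2, h_4, h_5) = 1
  [-1/12, -1/4, 5/6, -1/6] . (h_1, h_2, h_4, h_5) = 1
  [-1/12, -5/12, -1/12, 5/6] . (h_1, h_2, h_4, h_5) = 1

Solving yields:
  h_1 = 4932/1171
  h_2 = 5712/1171
  h_4 = 4656/1171
  h_5 = 5220/1171

Starting state is 5, so the expected hitting time is h_5 = 5220/1171.

Answer: 5220/1171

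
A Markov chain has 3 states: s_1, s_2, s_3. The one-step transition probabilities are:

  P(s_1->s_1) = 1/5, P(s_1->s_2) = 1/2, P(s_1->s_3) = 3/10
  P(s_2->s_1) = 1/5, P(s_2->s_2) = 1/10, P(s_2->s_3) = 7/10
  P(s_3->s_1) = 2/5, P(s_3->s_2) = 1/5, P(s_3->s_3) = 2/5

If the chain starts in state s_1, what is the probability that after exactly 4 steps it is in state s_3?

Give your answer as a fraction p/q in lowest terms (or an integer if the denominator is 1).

Answer: 893/2000

Derivation:
Computing P^4 by repeated multiplication:
P^1 =
  s_1: [1/5, 1/2, 3/10]
  s_2: [1/5, 1/10, 7/10]
  s_3: [2/5, 1/5, 2/5]
P^2 =
  s_1: [13/50, 21/100, 53/100]
  s_2: [17/50, 1/4, 41/100]
  s_3: [7/25, 3/10, 21/50]
P^3 =
  s_1: [153/500, 257/1000, 437/1000]
  s_2: [141/500, 277/1000, 441/1000]
  s_3: [71/250, 127/500, 231/500]
P^4 =
  s_1: [1437/5000, 2661/10000, 893/2000]
  s_2: [1441/5000, 2569/10000, 4549/10000]
  s_3: [731/2500, 1299/5000, 2239/5000]

(P^4)[s_1 -> s_3] = 893/2000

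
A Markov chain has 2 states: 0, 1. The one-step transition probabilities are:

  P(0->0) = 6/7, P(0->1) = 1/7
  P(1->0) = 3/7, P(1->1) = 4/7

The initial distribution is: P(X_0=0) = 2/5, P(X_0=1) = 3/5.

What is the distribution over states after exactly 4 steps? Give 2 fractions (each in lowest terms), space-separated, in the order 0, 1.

Propagating the distribution step by step (d_{t+1} = d_t * P):
d_0 = (0=2/5, 1=3/5)
  d_1[0] = 2/5*6/7 + 3/5*3/7 = 3/5
  d_1[1] = 2/5*1/7 + 3/5*4/7 = 2/5
d_1 = (0=3/5, 1=2/5)
  d_2[0] = 3/5*6/7 + 2/5*3/7 = 24/35
  d_2[1] = 3/5*1/7 + 2/5*4/7 = 11/35
d_2 = (0=24/35, 1=11/35)
  d_3[0] = 24/35*6/7 + 11/35*3/7 = 177/245
  d_3[1] = 24/35*1/7 + 11/35*4/7 = 68/245
d_3 = (0=177/245, 1=68/245)
  d_4[0] = 177/245*6/7 + 68/245*3/7 = 1266/1715
  d_4[1] = 177/245*1/7 + 68/245*4/7 = 449/1715
d_4 = (0=1266/1715, 1=449/1715)

Answer: 1266/1715 449/1715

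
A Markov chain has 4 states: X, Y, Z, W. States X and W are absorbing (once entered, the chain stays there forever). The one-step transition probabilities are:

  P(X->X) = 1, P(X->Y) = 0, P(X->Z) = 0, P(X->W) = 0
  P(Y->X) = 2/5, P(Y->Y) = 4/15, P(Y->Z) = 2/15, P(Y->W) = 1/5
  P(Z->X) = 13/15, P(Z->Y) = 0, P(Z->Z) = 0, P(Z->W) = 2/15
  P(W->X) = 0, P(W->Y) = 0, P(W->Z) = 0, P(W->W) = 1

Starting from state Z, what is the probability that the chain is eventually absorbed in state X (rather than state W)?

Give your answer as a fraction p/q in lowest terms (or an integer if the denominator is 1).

Answer: 13/15

Derivation:
Let a_i = P(absorbed in X | start in state i).
Boundary conditions: a_X = 1, a_W = 0.
For each transient state i, a_i = sum_j P(i->j) * a_j:
  a_Y = 2/5*a_X + 4/15*a_Y + 2/15*a_Z + 1/5*a_W
  a_Z = 13/15*a_X + 0*a_Y + 0*a_Z + 2/15*a_W

Substituting a_X = 1 and a_W = 0, rearrange to (I - Q) a = r where r[i] = P(i -> X):
  [11/15, -2/15] . (a_Y, a_Z) = 2/5
  [0, 1] . (a_Y, a_Z) = 13/15

Solving yields:
  a_Y = 116/165
  a_Z = 13/15

Starting state is Z, so the absorption probability is a_Z = 13/15.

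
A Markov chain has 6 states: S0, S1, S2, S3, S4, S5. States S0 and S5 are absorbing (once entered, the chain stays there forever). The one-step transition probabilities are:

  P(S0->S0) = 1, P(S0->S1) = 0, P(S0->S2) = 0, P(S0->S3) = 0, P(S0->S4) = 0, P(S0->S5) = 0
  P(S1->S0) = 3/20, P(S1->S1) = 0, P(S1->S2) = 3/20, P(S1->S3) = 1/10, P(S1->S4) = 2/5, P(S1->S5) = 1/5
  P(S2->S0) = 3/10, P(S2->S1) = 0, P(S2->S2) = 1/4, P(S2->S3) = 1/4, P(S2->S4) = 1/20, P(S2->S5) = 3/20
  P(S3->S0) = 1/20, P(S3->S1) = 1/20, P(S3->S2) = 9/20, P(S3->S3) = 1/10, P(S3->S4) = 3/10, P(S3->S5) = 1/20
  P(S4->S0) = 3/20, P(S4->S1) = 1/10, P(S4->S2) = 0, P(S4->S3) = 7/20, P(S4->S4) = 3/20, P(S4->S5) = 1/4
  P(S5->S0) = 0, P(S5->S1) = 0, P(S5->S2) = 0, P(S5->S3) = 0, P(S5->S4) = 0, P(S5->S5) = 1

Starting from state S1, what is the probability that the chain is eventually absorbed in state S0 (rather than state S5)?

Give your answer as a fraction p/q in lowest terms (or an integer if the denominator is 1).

Answer: 902/1891

Derivation:
Let a_i = P(absorbed in S0 | start in state i).
Boundary conditions: a_S0 = 1, a_S5 = 0.
For each transient state i, a_i = sum_j P(i->j) * a_j:
  a_S1 = 3/20*a_S0 + 0*a_S1 + 3/20*a_S2 + 1/10*a_S3 + 2/5*a_S4 + 1/5*a_S5
  a_S2 = 3/10*a_S0 + 0*a_S1 + 1/4*a_S2 + 1/4*a_S3 + 1/20*a_S4 + 3/20*a_S5
  a_S3 = 1/20*a_S0 + 1/20*a_S1 + 9/20*a_S2 + 1/10*a_S3 + 3/10*a_S4 + 1/20*a_S5
  a_S4 = 3/20*a_S0 + 1/10*a_S1 + 0*a_S2 + 7/20*a_S3 + 3/20*a_S4 + 1/4*a_S5

Substituting a_S0 = 1 and a_S5 = 0, rearrange to (I - Q) a = r where r[i] = P(i -> S0):
  [1, -3/20, -1/10, -2/5] . (a_S1, a_S2, a_S3, a_S4) = 3/20
  [0, 3/4, -1/4, -1/20] . (a_S1, a_S2, a_S3, a_S4) = 3/10
  [-1/20, -9/20, 9/10, -3/10] . (a_S1, a_S2, a_S3, a_S4) = 1/20
  [-1/10, 0, -7/20, 17/20] . (a_S1, a_S2, a_S3, a_S4) = 3/20

Solving yields:
  a_S1 = 902/1891
  a_S2 = 1153/1891
  a_S3 = 1018/1891
  a_S4 = 859/1891

Starting state is S1, so the absorption probability is a_S1 = 902/1891.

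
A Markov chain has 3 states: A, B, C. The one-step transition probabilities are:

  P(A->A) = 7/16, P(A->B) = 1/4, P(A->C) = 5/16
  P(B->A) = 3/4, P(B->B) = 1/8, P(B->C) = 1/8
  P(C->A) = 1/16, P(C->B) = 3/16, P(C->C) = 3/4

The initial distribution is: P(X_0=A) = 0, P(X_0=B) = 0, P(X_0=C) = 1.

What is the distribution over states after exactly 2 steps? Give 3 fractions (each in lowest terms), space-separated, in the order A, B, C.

Answer: 55/256 23/128 155/256

Derivation:
Propagating the distribution step by step (d_{t+1} = d_t * P):
d_0 = (A=0, B=0, C=1)
  d_1[A] = 0*7/16 + 0*3/4 + 1*1/16 = 1/16
  d_1[B] = 0*1/4 + 0*1/8 + 1*3/16 = 3/16
  d_1[C] = 0*5/16 + 0*1/8 + 1*3/4 = 3/4
d_1 = (A=1/16, B=3/16, C=3/4)
  d_2[A] = 1/16*7/16 + 3/16*3/4 + 3/4*1/16 = 55/256
  d_2[B] = 1/16*1/4 + 3/16*1/8 + 3/4*3/16 = 23/128
  d_2[C] = 1/16*5/16 + 3/16*1/8 + 3/4*3/4 = 155/256
d_2 = (A=55/256, B=23/128, C=155/256)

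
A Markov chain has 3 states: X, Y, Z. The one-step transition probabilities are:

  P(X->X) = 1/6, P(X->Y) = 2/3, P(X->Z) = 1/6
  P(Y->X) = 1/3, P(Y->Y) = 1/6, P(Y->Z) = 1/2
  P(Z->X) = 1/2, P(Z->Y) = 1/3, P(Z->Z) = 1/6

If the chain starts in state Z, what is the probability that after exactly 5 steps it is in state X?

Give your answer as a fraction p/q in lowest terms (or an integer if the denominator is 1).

Computing P^5 by repeated multiplication:
P^1 =
  X: [1/6, 2/3, 1/6]
  Y: [1/3, 1/6, 1/2]
  Z: [1/2, 1/3, 1/6]
P^2 =
  X: [1/3, 5/18, 7/18]
  Y: [13/36, 5/12, 2/9]
  Z: [5/18, 4/9, 5/18]
P^3 =
  X: [37/108, 43/108, 7/27]
  Y: [67/216, 83/216, 11/36]
  Z: [1/3, 19/54, 17/54]
P^4 =
  X: [23/72, 247/648, 97/324]
  Y: [431/1296, 161/432, 191/648]
  Z: [107/324, 125/324, 23/81]
P^5 =
  X: [1283/3888, 1463/3888, 571/1944]
  Y: [2543/7776, 2971/7776, 377/1296]
  Z: [211/648, 737/1944, 287/972]

(P^5)[Z -> X] = 211/648

Answer: 211/648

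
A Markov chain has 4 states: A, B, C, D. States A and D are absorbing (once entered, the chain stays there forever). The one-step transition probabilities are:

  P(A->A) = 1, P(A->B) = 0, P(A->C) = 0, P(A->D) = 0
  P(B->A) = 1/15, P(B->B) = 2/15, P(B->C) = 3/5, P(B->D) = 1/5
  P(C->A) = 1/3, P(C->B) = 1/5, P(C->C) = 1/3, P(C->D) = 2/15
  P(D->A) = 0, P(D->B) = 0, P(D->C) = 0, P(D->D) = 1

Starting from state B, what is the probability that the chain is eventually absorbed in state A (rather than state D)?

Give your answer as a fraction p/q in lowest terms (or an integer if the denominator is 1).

Let a_i = P(absorbed in A | start in state i).
Boundary conditions: a_A = 1, a_D = 0.
For each transient state i, a_i = sum_j P(i->j) * a_j:
  a_B = 1/15*a_A + 2/15*a_B + 3/5*a_C + 1/5*a_D
  a_C = 1/3*a_A + 1/5*a_B + 1/3*a_C + 2/15*a_D

Substituting a_A = 1 and a_D = 0, rearrange to (I - Q) a = r where r[i] = P(i -> A):
  [13/15, -3/5] . (a_B, a_C) = 1/15
  [-1/5, 2/3] . (a_B, a_C) = 1/3

Solving yields:
  a_B = 55/103
  a_C = 68/103

Starting state is B, so the absorption probability is a_B = 55/103.

Answer: 55/103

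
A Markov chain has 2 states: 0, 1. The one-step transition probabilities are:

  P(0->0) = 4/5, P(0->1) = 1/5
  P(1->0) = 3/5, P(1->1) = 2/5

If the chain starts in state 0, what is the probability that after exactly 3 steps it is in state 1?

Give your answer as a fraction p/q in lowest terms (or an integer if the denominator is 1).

Answer: 31/125

Derivation:
Computing P^3 by repeated multiplication:
P^1 =
  0: [4/5, 1/5]
  1: [3/5, 2/5]
P^2 =
  0: [19/25, 6/25]
  1: [18/25, 7/25]
P^3 =
  0: [94/125, 31/125]
  1: [93/125, 32/125]

(P^3)[0 -> 1] = 31/125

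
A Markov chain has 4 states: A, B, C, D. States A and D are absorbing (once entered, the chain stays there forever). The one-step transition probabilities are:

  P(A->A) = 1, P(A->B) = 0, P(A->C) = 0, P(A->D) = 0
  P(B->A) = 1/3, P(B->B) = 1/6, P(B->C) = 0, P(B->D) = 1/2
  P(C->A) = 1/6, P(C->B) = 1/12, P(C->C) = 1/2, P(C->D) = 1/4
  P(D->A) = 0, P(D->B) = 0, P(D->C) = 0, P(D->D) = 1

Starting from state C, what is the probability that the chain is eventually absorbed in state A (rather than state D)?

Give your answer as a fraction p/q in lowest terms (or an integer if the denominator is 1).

Answer: 2/5

Derivation:
Let a_i = P(absorbed in A | start in state i).
Boundary conditions: a_A = 1, a_D = 0.
For each transient state i, a_i = sum_j P(i->j) * a_j:
  a_B = 1/3*a_A + 1/6*a_B + 0*a_C + 1/2*a_D
  a_C = 1/6*a_A + 1/12*a_B + 1/2*a_C + 1/4*a_D

Substituting a_A = 1 and a_D = 0, rearrange to (I - Q) a = r where r[i] = P(i -> A):
  [5/6, 0] . (a_B, a_C) = 1/3
  [-1/12, 1/2] . (a_B, a_C) = 1/6

Solving yields:
  a_B = 2/5
  a_C = 2/5

Starting state is C, so the absorption probability is a_C = 2/5.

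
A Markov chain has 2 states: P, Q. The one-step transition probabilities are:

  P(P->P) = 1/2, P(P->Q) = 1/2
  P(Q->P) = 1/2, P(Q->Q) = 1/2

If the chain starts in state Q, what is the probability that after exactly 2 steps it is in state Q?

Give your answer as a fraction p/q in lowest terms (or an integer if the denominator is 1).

Computing P^2 by repeated multiplication:
P^1 =
  P: [1/2, 1/2]
  Q: [1/2, 1/2]
P^2 =
  P: [1/2, 1/2]
  Q: [1/2, 1/2]

(P^2)[Q -> Q] = 1/2

Answer: 1/2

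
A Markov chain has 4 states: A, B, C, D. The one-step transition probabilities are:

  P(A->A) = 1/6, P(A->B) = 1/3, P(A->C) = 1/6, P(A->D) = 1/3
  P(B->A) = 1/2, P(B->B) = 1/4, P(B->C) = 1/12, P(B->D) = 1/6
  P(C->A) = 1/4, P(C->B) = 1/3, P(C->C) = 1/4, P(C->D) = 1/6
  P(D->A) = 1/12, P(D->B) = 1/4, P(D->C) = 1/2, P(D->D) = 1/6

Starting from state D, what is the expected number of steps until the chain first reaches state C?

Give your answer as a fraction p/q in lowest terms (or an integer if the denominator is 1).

Let h_i = expected steps to first reach C from state i.
Boundary: h_C = 0.
First-step equations for the other states:
  h_A = 1 + 1/6*h_A + 1/3*h_B + 1/6*h_C + 1/3*h_D
  h_B = 1 + 1/2*h_A + 1/4*h_B + 1/12*h_C + 1/6*h_D
  h_D = 1 + 1/12*h_A + 1/4*h_B + 1/2*h_C + 1/6*h_D

Substituting h_C = 0 and rearranging gives the linear system (I - Q) h = 1:
  [5/6, -1/3, -1/3] . (h_A, h_B, h_D) = 1
  [-1/2, 3/4, -1/6] . (h_A, h_B, h_D) = 1
  [-1/12, -1/4, 5/6] . (h_A, h_B, h_D) = 1

Solving yields:
  h_A = 540/121
  h_B = 606/121
  h_D = 381/121

Starting state is D, so the expected hitting time is h_D = 381/121.

Answer: 381/121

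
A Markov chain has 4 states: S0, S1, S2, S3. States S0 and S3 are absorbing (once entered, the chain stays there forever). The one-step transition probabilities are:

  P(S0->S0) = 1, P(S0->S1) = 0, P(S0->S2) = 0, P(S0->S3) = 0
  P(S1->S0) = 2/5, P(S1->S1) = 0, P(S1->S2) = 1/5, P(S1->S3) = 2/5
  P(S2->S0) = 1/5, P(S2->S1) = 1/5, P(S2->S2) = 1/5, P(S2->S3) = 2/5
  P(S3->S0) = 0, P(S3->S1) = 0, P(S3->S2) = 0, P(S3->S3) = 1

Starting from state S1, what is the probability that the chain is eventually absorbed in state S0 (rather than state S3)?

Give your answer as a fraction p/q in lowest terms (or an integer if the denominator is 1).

Answer: 9/19

Derivation:
Let a_i = P(absorbed in S0 | start in state i).
Boundary conditions: a_S0 = 1, a_S3 = 0.
For each transient state i, a_i = sum_j P(i->j) * a_j:
  a_S1 = 2/5*a_S0 + 0*a_S1 + 1/5*a_S2 + 2/5*a_S3
  a_S2 = 1/5*a_S0 + 1/5*a_S1 + 1/5*a_S2 + 2/5*a_S3

Substituting a_S0 = 1 and a_S3 = 0, rearrange to (I - Q) a = r where r[i] = P(i -> S0):
  [1, -1/5] . (a_S1, a_S2) = 2/5
  [-1/5, 4/5] . (a_S1, a_S2) = 1/5

Solving yields:
  a_S1 = 9/19
  a_S2 = 7/19

Starting state is S1, so the absorption probability is a_S1 = 9/19.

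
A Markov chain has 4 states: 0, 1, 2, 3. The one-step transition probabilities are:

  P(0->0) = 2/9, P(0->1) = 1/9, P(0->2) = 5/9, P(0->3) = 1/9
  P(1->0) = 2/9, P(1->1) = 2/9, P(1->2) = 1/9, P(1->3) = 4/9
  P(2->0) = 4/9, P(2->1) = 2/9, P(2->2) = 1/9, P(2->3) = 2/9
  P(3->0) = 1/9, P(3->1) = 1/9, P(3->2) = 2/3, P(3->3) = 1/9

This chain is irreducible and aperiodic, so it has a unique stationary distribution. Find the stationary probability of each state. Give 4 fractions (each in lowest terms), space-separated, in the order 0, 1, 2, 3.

The stationary distribution satisfies pi = pi * P, i.e.:
  pi_0 = 2/9*pi_0 + 2/9*pi_1 + 4/9*pi_2 + 1/9*pi_3
  pi_1 = 1/9*pi_0 + 2/9*pi_1 + 2/9*pi_2 + 1/9*pi_3
  pi_2 = 5/9*pi_0 + 1/9*pi_1 + 1/9*pi_2 + 2/3*pi_3
  pi_3 = 1/9*pi_0 + 4/9*pi_1 + 2/9*pi_2 + 1/9*pi_3
with normalization: pi_0 + pi_1 + pi_2 + pi_3 = 1.

Using the first 3 balance equations plus normalization, the linear system A*pi = b is:
  [-7/9, 2/9, 4/9, 1/9] . pi = 0
  [1/9, -7/9, 2/9, 1/9] . pi = 0
  [5/9, 1/9, -8/9, 2/3] . pi = 0
  [1, 1, 1, 1] . pi = 1

Solving yields:
  pi_0 = 266/961
  pi_1 = 162/961
  pi_2 = 335/961
  pi_3 = 198/961

Verification (pi * P):
  266/961*2/9 + 162/961*2/9 + 335/961*4/9 + 198/961*1/9 = 266/961 = pi_0  (ok)
  266/961*1/9 + 162/961*2/9 + 335/961*2/9 + 198/961*1/9 = 162/961 = pi_1  (ok)
  266/961*5/9 + 162/961*1/9 + 335/961*1/9 + 198/961*2/3 = 335/961 = pi_2  (ok)
  266/961*1/9 + 162/961*4/9 + 335/961*2/9 + 198/961*1/9 = 198/961 = pi_3  (ok)

Answer: 266/961 162/961 335/961 198/961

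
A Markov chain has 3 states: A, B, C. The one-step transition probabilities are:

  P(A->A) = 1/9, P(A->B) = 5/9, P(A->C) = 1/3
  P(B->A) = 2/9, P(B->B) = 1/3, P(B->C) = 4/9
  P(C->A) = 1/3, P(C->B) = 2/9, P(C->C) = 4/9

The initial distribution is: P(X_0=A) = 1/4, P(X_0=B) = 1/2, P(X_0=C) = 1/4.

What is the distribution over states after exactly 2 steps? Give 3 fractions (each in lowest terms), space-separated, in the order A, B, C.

Answer: 79/324 109/324 34/81

Derivation:
Propagating the distribution step by step (d_{t+1} = d_t * P):
d_0 = (A=1/4, B=1/2, C=1/4)
  d_1[A] = 1/4*1/9 + 1/2*2/9 + 1/4*1/3 = 2/9
  d_1[B] = 1/4*5/9 + 1/2*1/3 + 1/4*2/9 = 13/36
  d_1[C] = 1/4*1/3 + 1/2*4/9 + 1/4*4/9 = 5/12
d_1 = (A=2/9, B=13/36, C=5/12)
  d_2[A] = 2/9*1/9 + 13/36*2/9 + 5/12*1/3 = 79/324
  d_2[B] = 2/9*5/9 + 13/36*1/3 + 5/12*2/9 = 109/324
  d_2[C] = 2/9*1/3 + 13/36*4/9 + 5/12*4/9 = 34/81
d_2 = (A=79/324, B=109/324, C=34/81)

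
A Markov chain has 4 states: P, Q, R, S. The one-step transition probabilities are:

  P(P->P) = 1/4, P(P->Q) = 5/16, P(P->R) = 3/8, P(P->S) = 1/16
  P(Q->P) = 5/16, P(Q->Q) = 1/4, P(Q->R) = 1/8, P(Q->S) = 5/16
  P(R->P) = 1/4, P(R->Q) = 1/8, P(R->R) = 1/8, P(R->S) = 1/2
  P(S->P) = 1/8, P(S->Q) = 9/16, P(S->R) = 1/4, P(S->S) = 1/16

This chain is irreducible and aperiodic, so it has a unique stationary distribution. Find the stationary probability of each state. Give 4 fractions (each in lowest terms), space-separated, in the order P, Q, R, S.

The stationary distribution satisfies pi = pi * P, i.e.:
  pi_P = 1/4*pi_P + 5/16*pi_Q + 1/4*pi_R + 1/8*pi_S
  pi_Q = 5/16*pi_P + 1/4*pi_Q + 1/8*pi_R + 9/16*pi_S
  pi_R = 3/8*pi_P + 1/8*pi_Q + 1/8*pi_R + 1/4*pi_S
  pi_S = 1/16*pi_P + 5/16*pi_Q + 1/2*pi_R + 1/16*pi_S
with normalization: pi_P + pi_Q + pi_R + pi_S = 1.

Using the first 3 balance equations plus normalization, the linear system A*pi = b is:
  [-3/4, 5/16, 1/4, 1/8] . pi = 0
  [5/16, -3/4, 1/8, 9/16] . pi = 0
  [3/8, 1/8, -7/8, 1/4] . pi = 0
  [1, 1, 1, 1] . pi = 1

Solving yields:
  pi_P = 631/2627
  pi_Q = 818/2627
  pi_R = 563/2627
  pi_S = 615/2627

Verification (pi * P):
  631/2627*1/4 + 818/2627*5/16 + 563/2627*1/4 + 615/2627*1/8 = 631/2627 = pi_P  (ok)
  631/2627*5/16 + 818/2627*1/4 + 563/2627*1/8 + 615/2627*9/16 = 818/2627 = pi_Q  (ok)
  631/2627*3/8 + 818/2627*1/8 + 563/2627*1/8 + 615/2627*1/4 = 563/2627 = pi_R  (ok)
  631/2627*1/16 + 818/2627*5/16 + 563/2627*1/2 + 615/2627*1/16 = 615/2627 = pi_S  (ok)

Answer: 631/2627 818/2627 563/2627 615/2627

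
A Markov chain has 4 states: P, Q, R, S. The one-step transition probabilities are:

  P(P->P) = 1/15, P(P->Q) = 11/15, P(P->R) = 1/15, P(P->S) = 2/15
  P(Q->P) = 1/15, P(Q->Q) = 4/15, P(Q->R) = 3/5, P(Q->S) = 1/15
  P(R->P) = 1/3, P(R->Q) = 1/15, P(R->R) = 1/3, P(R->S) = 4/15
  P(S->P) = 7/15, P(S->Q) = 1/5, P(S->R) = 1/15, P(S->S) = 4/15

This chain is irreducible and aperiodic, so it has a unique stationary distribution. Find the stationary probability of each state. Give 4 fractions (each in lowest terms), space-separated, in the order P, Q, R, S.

Answer: 464/2113 1251/4226 647/2113 753/4226

Derivation:
The stationary distribution satisfies pi = pi * P, i.e.:
  pi_P = 1/15*pi_P + 1/15*pi_Q + 1/3*pi_R + 7/15*pi_S
  pi_Q = 11/15*pi_P + 4/15*pi_Q + 1/15*pi_R + 1/5*pi_S
  pi_R = 1/15*pi_P + 3/5*pi_Q + 1/3*pi_R + 1/15*pi_S
  pi_S = 2/15*pi_P + 1/15*pi_Q + 4/15*pi_R + 4/15*pi_S
with normalization: pi_P + pi_Q + pi_R + pi_S = 1.

Using the first 3 balance equations plus normalization, the linear system A*pi = b is:
  [-14/15, 1/15, 1/3, 7/15] . pi = 0
  [11/15, -11/15, 1/15, 1/5] . pi = 0
  [1/15, 3/5, -2/3, 1/15] . pi = 0
  [1, 1, 1, 1] . pi = 1

Solving yields:
  pi_P = 464/2113
  pi_Q = 1251/4226
  pi_R = 647/2113
  pi_S = 753/4226

Verification (pi * P):
  464/2113*1/15 + 1251/4226*1/15 + 647/2113*1/3 + 753/4226*7/15 = 464/2113 = pi_P  (ok)
  464/2113*11/15 + 1251/4226*4/15 + 647/2113*1/15 + 753/4226*1/5 = 1251/4226 = pi_Q  (ok)
  464/2113*1/15 + 1251/4226*3/5 + 647/2113*1/3 + 753/4226*1/15 = 647/2113 = pi_R  (ok)
  464/2113*2/15 + 1251/4226*1/15 + 647/2113*4/15 + 753/4226*4/15 = 753/4226 = pi_S  (ok)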